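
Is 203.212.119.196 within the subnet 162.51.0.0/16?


Subnet network: 162.51.0.0
Test IP AND mask: 203.212.0.0
No, 203.212.119.196 is not in 162.51.0.0/16


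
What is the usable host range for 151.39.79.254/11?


Network: 151.32.0.0
Broadcast: 151.63.255.255
First usable = network + 1
Last usable = broadcast - 1
Range: 151.32.0.1 to 151.63.255.254


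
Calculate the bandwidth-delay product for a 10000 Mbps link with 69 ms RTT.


BDP = bandwidth * RTT
= 10000 Mbps * 69 ms
= 10000 * 1e6 * 69 / 1000 bits
= 690000000 bits
= 86250000 bytes
= 84228.5156 KB
BDP = 690000000 bits (86250000 bytes)


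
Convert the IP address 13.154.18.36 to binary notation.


13 = 00001101
154 = 10011010
18 = 00010010
36 = 00100100
Binary: 00001101.10011010.00010010.00100100


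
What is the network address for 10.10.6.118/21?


IP:   00001010.00001010.00000110.01110110
Mask: 11111111.11111111.11111000.00000000
AND operation:
Net:  00001010.00001010.00000000.00000000
Network: 10.10.0.0/21


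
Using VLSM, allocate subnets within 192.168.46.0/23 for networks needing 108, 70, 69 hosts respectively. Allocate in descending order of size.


108 hosts -> /25 (126 usable): 192.168.46.0/25
70 hosts -> /25 (126 usable): 192.168.46.128/25
69 hosts -> /25 (126 usable): 192.168.47.0/25
Allocation: 192.168.46.0/25 (108 hosts, 126 usable); 192.168.46.128/25 (70 hosts, 126 usable); 192.168.47.0/25 (69 hosts, 126 usable)


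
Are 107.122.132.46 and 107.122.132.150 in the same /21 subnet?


Mask: 255.255.248.0
107.122.132.46 AND mask = 107.122.128.0
107.122.132.150 AND mask = 107.122.128.0
Yes, same subnet (107.122.128.0)


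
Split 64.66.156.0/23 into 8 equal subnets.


New prefix = 23 + 3 = 26
Each subnet has 64 addresses
  64.66.156.0/26
  64.66.156.64/26
  64.66.156.128/26
  64.66.156.192/26
  64.66.157.0/26
  64.66.157.64/26
  64.66.157.128/26
  64.66.157.192/26
Subnets: 64.66.156.0/26, 64.66.156.64/26, 64.66.156.128/26, 64.66.156.192/26, 64.66.157.0/26, 64.66.157.64/26, 64.66.157.128/26, 64.66.157.192/26


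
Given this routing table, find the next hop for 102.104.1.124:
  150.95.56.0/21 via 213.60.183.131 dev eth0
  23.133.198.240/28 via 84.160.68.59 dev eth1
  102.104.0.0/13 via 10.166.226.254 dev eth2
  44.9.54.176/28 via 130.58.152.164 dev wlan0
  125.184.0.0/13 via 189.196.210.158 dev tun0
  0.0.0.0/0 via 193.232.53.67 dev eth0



Longest prefix match for 102.104.1.124:
  /21 150.95.56.0: no
  /28 23.133.198.240: no
  /13 102.104.0.0: MATCH
  /28 44.9.54.176: no
  /13 125.184.0.0: no
  /0 0.0.0.0: MATCH
Selected: next-hop 10.166.226.254 via eth2 (matched /13)


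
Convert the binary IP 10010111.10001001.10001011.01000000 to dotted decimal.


10010111 = 151
10001001 = 137
10001011 = 139
01000000 = 64
IP: 151.137.139.64


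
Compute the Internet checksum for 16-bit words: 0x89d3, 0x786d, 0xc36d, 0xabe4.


Sum all words (with carry folding):
+ 0x89d3 = 0x89d3
+ 0x786d = 0x0241
+ 0xc36d = 0xc5ae
+ 0xabe4 = 0x7193
One's complement: ~0x7193
Checksum = 0x8e6c


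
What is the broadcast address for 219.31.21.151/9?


Network: 219.0.0.0/9
Host bits = 23
Set all host bits to 1:
Broadcast: 219.127.255.255


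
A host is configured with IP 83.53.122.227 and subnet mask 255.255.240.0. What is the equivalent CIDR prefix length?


Binary: 11111111.11111111.11110000.00000000
Count leading 1s
Prefix: /20


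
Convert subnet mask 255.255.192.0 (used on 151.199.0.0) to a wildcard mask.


Subnet mask: 255.255.192.0
Wildcard = 255.255.255.255 - subnet mask
255 - 255 = 0
255 - 255 = 0
255 - 192 = 63
255 - 0 = 255
Wildcard: 0.0.63.255


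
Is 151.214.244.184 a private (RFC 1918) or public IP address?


RFC 1918 private ranges:
  10.0.0.0/8 (10.0.0.0 - 10.255.255.255)
  172.16.0.0/12 (172.16.0.0 - 172.31.255.255)
  192.168.0.0/16 (192.168.0.0 - 192.168.255.255)
Public (not in any RFC 1918 range)


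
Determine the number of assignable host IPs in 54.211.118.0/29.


Host bits = 32 - 29 = 3
Total addresses = 2^3 = 8
Usable = total - 2 (network and broadcast)
Usable hosts: 6


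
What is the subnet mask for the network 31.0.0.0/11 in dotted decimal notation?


/11 means 11 network bits, 21 host bits
Binary: 11111111111000000000000000000000
Mask: 255.224.0.0


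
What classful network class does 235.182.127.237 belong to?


First octet: 235
Binary: 11101011
1110xxxx -> Class D (224-239)
Class D (multicast), default mask N/A


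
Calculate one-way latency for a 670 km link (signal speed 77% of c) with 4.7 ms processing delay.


Speed = 0.77 * 3e5 km/s = 231000 km/s
Propagation delay = 670 / 231000 = 0.0029 s = 2.9004 ms
Processing delay = 4.7 ms
Total one-way latency = 7.6004 ms


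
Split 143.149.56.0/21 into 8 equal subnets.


New prefix = 21 + 3 = 24
Each subnet has 256 addresses
  143.149.56.0/24
  143.149.57.0/24
  143.149.58.0/24
  143.149.59.0/24
  143.149.60.0/24
  143.149.61.0/24
  143.149.62.0/24
  143.149.63.0/24
Subnets: 143.149.56.0/24, 143.149.57.0/24, 143.149.58.0/24, 143.149.59.0/24, 143.149.60.0/24, 143.149.61.0/24, 143.149.62.0/24, 143.149.63.0/24


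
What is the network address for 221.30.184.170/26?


IP:   11011101.00011110.10111000.10101010
Mask: 11111111.11111111.11111111.11000000
AND operation:
Net:  11011101.00011110.10111000.10000000
Network: 221.30.184.128/26


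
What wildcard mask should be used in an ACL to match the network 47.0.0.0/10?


Subnet mask: 255.192.0.0
Wildcard = 255.255.255.255 - subnet mask
255 - 255 = 0
255 - 192 = 63
255 - 0 = 255
255 - 0 = 255
Wildcard: 0.63.255.255


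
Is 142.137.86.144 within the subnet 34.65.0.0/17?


Subnet network: 34.65.0.0
Test IP AND mask: 142.137.0.0
No, 142.137.86.144 is not in 34.65.0.0/17


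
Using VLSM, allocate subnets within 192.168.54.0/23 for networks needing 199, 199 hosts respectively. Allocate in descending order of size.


199 hosts -> /24 (254 usable): 192.168.54.0/24
199 hosts -> /24 (254 usable): 192.168.55.0/24
Allocation: 192.168.54.0/24 (199 hosts, 254 usable); 192.168.55.0/24 (199 hosts, 254 usable)


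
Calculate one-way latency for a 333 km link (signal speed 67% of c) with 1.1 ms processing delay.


Speed = 0.67 * 3e5 km/s = 201000 km/s
Propagation delay = 333 / 201000 = 0.0017 s = 1.6567 ms
Processing delay = 1.1 ms
Total one-way latency = 2.7567 ms


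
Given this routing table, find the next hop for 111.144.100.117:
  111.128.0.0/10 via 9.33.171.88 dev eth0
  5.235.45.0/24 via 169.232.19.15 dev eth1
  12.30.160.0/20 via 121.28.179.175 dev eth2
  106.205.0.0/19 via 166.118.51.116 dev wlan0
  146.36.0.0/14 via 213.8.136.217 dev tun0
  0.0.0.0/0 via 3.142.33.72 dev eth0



Longest prefix match for 111.144.100.117:
  /10 111.128.0.0: MATCH
  /24 5.235.45.0: no
  /20 12.30.160.0: no
  /19 106.205.0.0: no
  /14 146.36.0.0: no
  /0 0.0.0.0: MATCH
Selected: next-hop 9.33.171.88 via eth0 (matched /10)


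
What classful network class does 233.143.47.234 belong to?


First octet: 233
Binary: 11101001
1110xxxx -> Class D (224-239)
Class D (multicast), default mask N/A


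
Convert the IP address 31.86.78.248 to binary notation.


31 = 00011111
86 = 01010110
78 = 01001110
248 = 11111000
Binary: 00011111.01010110.01001110.11111000


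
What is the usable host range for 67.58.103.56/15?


Network: 67.58.0.0
Broadcast: 67.59.255.255
First usable = network + 1
Last usable = broadcast - 1
Range: 67.58.0.1 to 67.59.255.254


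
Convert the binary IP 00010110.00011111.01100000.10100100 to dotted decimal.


00010110 = 22
00011111 = 31
01100000 = 96
10100100 = 164
IP: 22.31.96.164


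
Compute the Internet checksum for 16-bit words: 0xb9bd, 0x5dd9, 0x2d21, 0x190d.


Sum all words (with carry folding):
+ 0xb9bd = 0xb9bd
+ 0x5dd9 = 0x1797
+ 0x2d21 = 0x44b8
+ 0x190d = 0x5dc5
One's complement: ~0x5dc5
Checksum = 0xa23a


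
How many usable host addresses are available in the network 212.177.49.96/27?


Host bits = 32 - 27 = 5
Total addresses = 2^5 = 32
Usable = total - 2 (network and broadcast)
Usable hosts: 30


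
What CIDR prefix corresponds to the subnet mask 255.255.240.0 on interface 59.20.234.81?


Binary: 11111111.11111111.11110000.00000000
Count leading 1s
Prefix: /20


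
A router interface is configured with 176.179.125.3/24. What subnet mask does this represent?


/24 means 24 network bits, 8 host bits
Binary: 11111111111111111111111100000000
Mask: 255.255.255.0


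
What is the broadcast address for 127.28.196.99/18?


Network: 127.28.192.0/18
Host bits = 14
Set all host bits to 1:
Broadcast: 127.28.255.255


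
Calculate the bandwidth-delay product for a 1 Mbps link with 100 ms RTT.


BDP = bandwidth * RTT
= 1 Mbps * 100 ms
= 1 * 1e6 * 100 / 1000 bits
= 100000 bits
= 12500 bytes
= 12.207 KB
BDP = 100000 bits (12500 bytes)


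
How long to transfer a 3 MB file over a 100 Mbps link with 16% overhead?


Effective throughput = 100 * (1 - 16/100) = 84 Mbps
File size in Mb = 3 * 8 = 24 Mb
Time = 24 / 84
Time = 0.2857 seconds


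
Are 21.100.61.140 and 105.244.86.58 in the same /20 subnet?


Mask: 255.255.240.0
21.100.61.140 AND mask = 21.100.48.0
105.244.86.58 AND mask = 105.244.80.0
No, different subnets (21.100.48.0 vs 105.244.80.0)


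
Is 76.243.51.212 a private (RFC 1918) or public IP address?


RFC 1918 private ranges:
  10.0.0.0/8 (10.0.0.0 - 10.255.255.255)
  172.16.0.0/12 (172.16.0.0 - 172.31.255.255)
  192.168.0.0/16 (192.168.0.0 - 192.168.255.255)
Public (not in any RFC 1918 range)


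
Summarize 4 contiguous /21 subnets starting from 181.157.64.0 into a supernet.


Original prefix: /21
Number of subnets: 4 = 2^2
New prefix = 21 - 2 = 19
Supernet: 181.157.64.0/19


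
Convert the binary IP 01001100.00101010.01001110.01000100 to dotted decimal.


01001100 = 76
00101010 = 42
01001110 = 78
01000100 = 68
IP: 76.42.78.68


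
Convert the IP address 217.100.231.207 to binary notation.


217 = 11011001
100 = 01100100
231 = 11100111
207 = 11001111
Binary: 11011001.01100100.11100111.11001111


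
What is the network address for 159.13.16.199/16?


IP:   10011111.00001101.00010000.11000111
Mask: 11111111.11111111.00000000.00000000
AND operation:
Net:  10011111.00001101.00000000.00000000
Network: 159.13.0.0/16


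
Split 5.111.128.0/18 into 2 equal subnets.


New prefix = 18 + 1 = 19
Each subnet has 8192 addresses
  5.111.128.0/19
  5.111.160.0/19
Subnets: 5.111.128.0/19, 5.111.160.0/19


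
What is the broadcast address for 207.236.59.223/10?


Network: 207.192.0.0/10
Host bits = 22
Set all host bits to 1:
Broadcast: 207.255.255.255


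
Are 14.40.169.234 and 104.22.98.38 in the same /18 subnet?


Mask: 255.255.192.0
14.40.169.234 AND mask = 14.40.128.0
104.22.98.38 AND mask = 104.22.64.0
No, different subnets (14.40.128.0 vs 104.22.64.0)


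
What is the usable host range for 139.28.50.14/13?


Network: 139.24.0.0
Broadcast: 139.31.255.255
First usable = network + 1
Last usable = broadcast - 1
Range: 139.24.0.1 to 139.31.255.254


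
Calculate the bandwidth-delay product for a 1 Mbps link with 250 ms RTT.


BDP = bandwidth * RTT
= 1 Mbps * 250 ms
= 1 * 1e6 * 250 / 1000 bits
= 250000 bits
= 31250 bytes
= 30.5176 KB
BDP = 250000 bits (31250 bytes)


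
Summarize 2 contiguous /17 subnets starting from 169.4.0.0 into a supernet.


Original prefix: /17
Number of subnets: 2 = 2^1
New prefix = 17 - 1 = 16
Supernet: 169.4.0.0/16


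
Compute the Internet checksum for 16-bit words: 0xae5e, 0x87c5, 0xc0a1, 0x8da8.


Sum all words (with carry folding):
+ 0xae5e = 0xae5e
+ 0x87c5 = 0x3624
+ 0xc0a1 = 0xf6c5
+ 0x8da8 = 0x846e
One's complement: ~0x846e
Checksum = 0x7b91


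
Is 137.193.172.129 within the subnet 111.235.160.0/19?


Subnet network: 111.235.160.0
Test IP AND mask: 137.193.160.0
No, 137.193.172.129 is not in 111.235.160.0/19


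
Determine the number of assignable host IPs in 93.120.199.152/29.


Host bits = 32 - 29 = 3
Total addresses = 2^3 = 8
Usable = total - 2 (network and broadcast)
Usable hosts: 6


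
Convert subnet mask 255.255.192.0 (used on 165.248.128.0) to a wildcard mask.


Subnet mask: 255.255.192.0
Wildcard = 255.255.255.255 - subnet mask
255 - 255 = 0
255 - 255 = 0
255 - 192 = 63
255 - 0 = 255
Wildcard: 0.0.63.255


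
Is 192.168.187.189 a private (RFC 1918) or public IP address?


RFC 1918 private ranges:
  10.0.0.0/8 (10.0.0.0 - 10.255.255.255)
  172.16.0.0/12 (172.16.0.0 - 172.31.255.255)
  192.168.0.0/16 (192.168.0.0 - 192.168.255.255)
Private (in 192.168.0.0/16)


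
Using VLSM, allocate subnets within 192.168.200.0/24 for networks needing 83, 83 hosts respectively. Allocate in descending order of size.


83 hosts -> /25 (126 usable): 192.168.200.0/25
83 hosts -> /25 (126 usable): 192.168.200.128/25
Allocation: 192.168.200.0/25 (83 hosts, 126 usable); 192.168.200.128/25 (83 hosts, 126 usable)


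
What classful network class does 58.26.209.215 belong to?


First octet: 58
Binary: 00111010
0xxxxxxx -> Class A (1-126)
Class A, default mask 255.0.0.0 (/8)


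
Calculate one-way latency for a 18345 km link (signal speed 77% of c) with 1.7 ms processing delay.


Speed = 0.77 * 3e5 km/s = 231000 km/s
Propagation delay = 18345 / 231000 = 0.0794 s = 79.4156 ms
Processing delay = 1.7 ms
Total one-way latency = 81.1156 ms


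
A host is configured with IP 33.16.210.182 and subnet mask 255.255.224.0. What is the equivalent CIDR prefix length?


Binary: 11111111.11111111.11100000.00000000
Count leading 1s
Prefix: /19


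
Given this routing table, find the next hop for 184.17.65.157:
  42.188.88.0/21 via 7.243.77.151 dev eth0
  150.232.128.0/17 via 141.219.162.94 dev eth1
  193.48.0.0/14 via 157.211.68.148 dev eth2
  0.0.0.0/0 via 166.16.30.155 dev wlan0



Longest prefix match for 184.17.65.157:
  /21 42.188.88.0: no
  /17 150.232.128.0: no
  /14 193.48.0.0: no
  /0 0.0.0.0: MATCH
Selected: next-hop 166.16.30.155 via wlan0 (matched /0)


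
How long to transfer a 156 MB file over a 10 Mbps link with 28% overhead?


Effective throughput = 10 * (1 - 28/100) = 7.2 Mbps
File size in Mb = 156 * 8 = 1248 Mb
Time = 1248 / 7.2
Time = 173.3333 seconds


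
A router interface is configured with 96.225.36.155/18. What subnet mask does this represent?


/18 means 18 network bits, 14 host bits
Binary: 11111111111111111100000000000000
Mask: 255.255.192.0


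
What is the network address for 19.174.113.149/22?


IP:   00010011.10101110.01110001.10010101
Mask: 11111111.11111111.11111100.00000000
AND operation:
Net:  00010011.10101110.01110000.00000000
Network: 19.174.112.0/22


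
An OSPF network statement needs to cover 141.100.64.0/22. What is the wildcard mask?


Subnet mask: 255.255.252.0
Wildcard = 255.255.255.255 - subnet mask
255 - 255 = 0
255 - 255 = 0
255 - 252 = 3
255 - 0 = 255
Wildcard: 0.0.3.255


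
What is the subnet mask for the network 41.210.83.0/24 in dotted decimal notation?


/24 means 24 network bits, 8 host bits
Binary: 11111111111111111111111100000000
Mask: 255.255.255.0


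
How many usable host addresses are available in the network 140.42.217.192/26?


Host bits = 32 - 26 = 6
Total addresses = 2^6 = 64
Usable = total - 2 (network and broadcast)
Usable hosts: 62


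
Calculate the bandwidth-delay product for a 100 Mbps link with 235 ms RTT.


BDP = bandwidth * RTT
= 100 Mbps * 235 ms
= 100 * 1e6 * 235 / 1000 bits
= 23500000 bits
= 2937500 bytes
= 2868.6523 KB
BDP = 23500000 bits (2937500 bytes)


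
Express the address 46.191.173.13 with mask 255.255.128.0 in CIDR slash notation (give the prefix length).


Binary: 11111111.11111111.10000000.00000000
Count leading 1s
Prefix: /17


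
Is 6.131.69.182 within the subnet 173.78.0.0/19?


Subnet network: 173.78.0.0
Test IP AND mask: 6.131.64.0
No, 6.131.69.182 is not in 173.78.0.0/19


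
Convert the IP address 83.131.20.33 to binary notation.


83 = 01010011
131 = 10000011
20 = 00010100
33 = 00100001
Binary: 01010011.10000011.00010100.00100001


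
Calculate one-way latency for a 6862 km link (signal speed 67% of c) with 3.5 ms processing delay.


Speed = 0.67 * 3e5 km/s = 201000 km/s
Propagation delay = 6862 / 201000 = 0.0341 s = 34.1393 ms
Processing delay = 3.5 ms
Total one-way latency = 37.6393 ms


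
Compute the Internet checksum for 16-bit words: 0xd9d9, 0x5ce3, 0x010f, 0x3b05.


Sum all words (with carry folding):
+ 0xd9d9 = 0xd9d9
+ 0x5ce3 = 0x36bd
+ 0x010f = 0x37cc
+ 0x3b05 = 0x72d1
One's complement: ~0x72d1
Checksum = 0x8d2e


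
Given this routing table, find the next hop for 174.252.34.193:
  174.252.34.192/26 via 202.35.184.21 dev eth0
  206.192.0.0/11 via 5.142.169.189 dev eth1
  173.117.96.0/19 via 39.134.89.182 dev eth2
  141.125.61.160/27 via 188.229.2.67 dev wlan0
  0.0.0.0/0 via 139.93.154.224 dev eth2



Longest prefix match for 174.252.34.193:
  /26 174.252.34.192: MATCH
  /11 206.192.0.0: no
  /19 173.117.96.0: no
  /27 141.125.61.160: no
  /0 0.0.0.0: MATCH
Selected: next-hop 202.35.184.21 via eth0 (matched /26)


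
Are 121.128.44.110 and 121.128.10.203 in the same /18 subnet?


Mask: 255.255.192.0
121.128.44.110 AND mask = 121.128.0.0
121.128.10.203 AND mask = 121.128.0.0
Yes, same subnet (121.128.0.0)


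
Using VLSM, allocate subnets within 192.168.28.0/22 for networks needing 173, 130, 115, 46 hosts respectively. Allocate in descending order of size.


173 hosts -> /24 (254 usable): 192.168.28.0/24
130 hosts -> /24 (254 usable): 192.168.29.0/24
115 hosts -> /25 (126 usable): 192.168.30.0/25
46 hosts -> /26 (62 usable): 192.168.30.128/26
Allocation: 192.168.28.0/24 (173 hosts, 254 usable); 192.168.29.0/24 (130 hosts, 254 usable); 192.168.30.0/25 (115 hosts, 126 usable); 192.168.30.128/26 (46 hosts, 62 usable)


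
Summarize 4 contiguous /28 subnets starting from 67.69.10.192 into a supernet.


Original prefix: /28
Number of subnets: 4 = 2^2
New prefix = 28 - 2 = 26
Supernet: 67.69.10.192/26


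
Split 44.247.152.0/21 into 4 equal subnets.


New prefix = 21 + 2 = 23
Each subnet has 512 addresses
  44.247.152.0/23
  44.247.154.0/23
  44.247.156.0/23
  44.247.158.0/23
Subnets: 44.247.152.0/23, 44.247.154.0/23, 44.247.156.0/23, 44.247.158.0/23


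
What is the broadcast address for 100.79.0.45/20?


Network: 100.79.0.0/20
Host bits = 12
Set all host bits to 1:
Broadcast: 100.79.15.255


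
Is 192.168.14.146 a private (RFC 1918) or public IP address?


RFC 1918 private ranges:
  10.0.0.0/8 (10.0.0.0 - 10.255.255.255)
  172.16.0.0/12 (172.16.0.0 - 172.31.255.255)
  192.168.0.0/16 (192.168.0.0 - 192.168.255.255)
Private (in 192.168.0.0/16)


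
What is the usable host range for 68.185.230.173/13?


Network: 68.184.0.0
Broadcast: 68.191.255.255
First usable = network + 1
Last usable = broadcast - 1
Range: 68.184.0.1 to 68.191.255.254


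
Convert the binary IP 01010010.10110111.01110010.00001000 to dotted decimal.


01010010 = 82
10110111 = 183
01110010 = 114
00001000 = 8
IP: 82.183.114.8


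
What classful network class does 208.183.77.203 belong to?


First octet: 208
Binary: 11010000
110xxxxx -> Class C (192-223)
Class C, default mask 255.255.255.0 (/24)


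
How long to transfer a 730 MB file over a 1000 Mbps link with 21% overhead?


Effective throughput = 1000 * (1 - 21/100) = 790 Mbps
File size in Mb = 730 * 8 = 5840 Mb
Time = 5840 / 790
Time = 7.3924 seconds


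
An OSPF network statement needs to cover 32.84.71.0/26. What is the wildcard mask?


Subnet mask: 255.255.255.192
Wildcard = 255.255.255.255 - subnet mask
255 - 255 = 0
255 - 255 = 0
255 - 255 = 0
255 - 192 = 63
Wildcard: 0.0.0.63


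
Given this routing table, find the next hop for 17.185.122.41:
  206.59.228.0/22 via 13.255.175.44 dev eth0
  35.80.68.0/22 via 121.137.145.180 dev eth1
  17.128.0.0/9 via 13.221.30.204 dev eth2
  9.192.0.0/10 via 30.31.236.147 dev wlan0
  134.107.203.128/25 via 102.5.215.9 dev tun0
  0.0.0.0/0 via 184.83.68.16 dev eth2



Longest prefix match for 17.185.122.41:
  /22 206.59.228.0: no
  /22 35.80.68.0: no
  /9 17.128.0.0: MATCH
  /10 9.192.0.0: no
  /25 134.107.203.128: no
  /0 0.0.0.0: MATCH
Selected: next-hop 13.221.30.204 via eth2 (matched /9)


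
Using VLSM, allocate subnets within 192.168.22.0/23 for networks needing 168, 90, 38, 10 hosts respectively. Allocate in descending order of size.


168 hosts -> /24 (254 usable): 192.168.22.0/24
90 hosts -> /25 (126 usable): 192.168.23.0/25
38 hosts -> /26 (62 usable): 192.168.23.128/26
10 hosts -> /28 (14 usable): 192.168.23.192/28
Allocation: 192.168.22.0/24 (168 hosts, 254 usable); 192.168.23.0/25 (90 hosts, 126 usable); 192.168.23.128/26 (38 hosts, 62 usable); 192.168.23.192/28 (10 hosts, 14 usable)


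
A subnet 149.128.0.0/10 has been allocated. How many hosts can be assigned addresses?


Host bits = 32 - 10 = 22
Total addresses = 2^22 = 4194304
Usable = total - 2 (network and broadcast)
Usable hosts: 4194302


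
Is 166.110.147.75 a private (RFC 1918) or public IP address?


RFC 1918 private ranges:
  10.0.0.0/8 (10.0.0.0 - 10.255.255.255)
  172.16.0.0/12 (172.16.0.0 - 172.31.255.255)
  192.168.0.0/16 (192.168.0.0 - 192.168.255.255)
Public (not in any RFC 1918 range)


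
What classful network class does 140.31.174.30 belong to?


First octet: 140
Binary: 10001100
10xxxxxx -> Class B (128-191)
Class B, default mask 255.255.0.0 (/16)


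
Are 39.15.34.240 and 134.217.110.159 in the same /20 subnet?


Mask: 255.255.240.0
39.15.34.240 AND mask = 39.15.32.0
134.217.110.159 AND mask = 134.217.96.0
No, different subnets (39.15.32.0 vs 134.217.96.0)


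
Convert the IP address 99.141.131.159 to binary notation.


99 = 01100011
141 = 10001101
131 = 10000011
159 = 10011111
Binary: 01100011.10001101.10000011.10011111


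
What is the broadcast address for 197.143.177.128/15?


Network: 197.142.0.0/15
Host bits = 17
Set all host bits to 1:
Broadcast: 197.143.255.255


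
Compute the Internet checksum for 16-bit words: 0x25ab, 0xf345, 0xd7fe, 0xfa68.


Sum all words (with carry folding):
+ 0x25ab = 0x25ab
+ 0xf345 = 0x18f1
+ 0xd7fe = 0xf0ef
+ 0xfa68 = 0xeb58
One's complement: ~0xeb58
Checksum = 0x14a7


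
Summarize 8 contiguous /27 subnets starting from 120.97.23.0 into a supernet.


Original prefix: /27
Number of subnets: 8 = 2^3
New prefix = 27 - 3 = 24
Supernet: 120.97.23.0/24


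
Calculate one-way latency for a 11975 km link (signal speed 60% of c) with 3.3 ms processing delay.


Speed = 0.6 * 3e5 km/s = 180000 km/s
Propagation delay = 11975 / 180000 = 0.0665 s = 66.5278 ms
Processing delay = 3.3 ms
Total one-way latency = 69.8278 ms


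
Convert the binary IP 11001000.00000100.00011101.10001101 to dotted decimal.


11001000 = 200
00000100 = 4
00011101 = 29
10001101 = 141
IP: 200.4.29.141


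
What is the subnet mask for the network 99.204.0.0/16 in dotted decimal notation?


/16 means 16 network bits, 16 host bits
Binary: 11111111111111110000000000000000
Mask: 255.255.0.0


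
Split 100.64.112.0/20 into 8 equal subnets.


New prefix = 20 + 3 = 23
Each subnet has 512 addresses
  100.64.112.0/23
  100.64.114.0/23
  100.64.116.0/23
  100.64.118.0/23
  100.64.120.0/23
  100.64.122.0/23
  100.64.124.0/23
  100.64.126.0/23
Subnets: 100.64.112.0/23, 100.64.114.0/23, 100.64.116.0/23, 100.64.118.0/23, 100.64.120.0/23, 100.64.122.0/23, 100.64.124.0/23, 100.64.126.0/23


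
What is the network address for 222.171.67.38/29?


IP:   11011110.10101011.01000011.00100110
Mask: 11111111.11111111.11111111.11111000
AND operation:
Net:  11011110.10101011.01000011.00100000
Network: 222.171.67.32/29


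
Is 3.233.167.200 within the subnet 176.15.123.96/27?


Subnet network: 176.15.123.96
Test IP AND mask: 3.233.167.192
No, 3.233.167.200 is not in 176.15.123.96/27


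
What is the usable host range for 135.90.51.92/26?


Network: 135.90.51.64
Broadcast: 135.90.51.127
First usable = network + 1
Last usable = broadcast - 1
Range: 135.90.51.65 to 135.90.51.126


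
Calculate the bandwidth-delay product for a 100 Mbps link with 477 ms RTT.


BDP = bandwidth * RTT
= 100 Mbps * 477 ms
= 100 * 1e6 * 477 / 1000 bits
= 47700000 bits
= 5962500 bytes
= 5822.7539 KB
BDP = 47700000 bits (5962500 bytes)


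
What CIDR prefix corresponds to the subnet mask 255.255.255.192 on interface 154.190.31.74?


Binary: 11111111.11111111.11111111.11000000
Count leading 1s
Prefix: /26


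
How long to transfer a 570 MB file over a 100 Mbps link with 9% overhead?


Effective throughput = 100 * (1 - 9/100) = 91 Mbps
File size in Mb = 570 * 8 = 4560 Mb
Time = 4560 / 91
Time = 50.1099 seconds


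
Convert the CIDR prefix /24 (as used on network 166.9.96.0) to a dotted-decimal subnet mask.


/24 means 24 network bits, 8 host bits
Binary: 11111111111111111111111100000000
Mask: 255.255.255.0


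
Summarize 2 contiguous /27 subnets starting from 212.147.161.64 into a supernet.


Original prefix: /27
Number of subnets: 2 = 2^1
New prefix = 27 - 1 = 26
Supernet: 212.147.161.64/26


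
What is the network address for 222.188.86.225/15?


IP:   11011110.10111100.01010110.11100001
Mask: 11111111.11111110.00000000.00000000
AND operation:
Net:  11011110.10111100.00000000.00000000
Network: 222.188.0.0/15


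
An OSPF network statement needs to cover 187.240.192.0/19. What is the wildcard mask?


Subnet mask: 255.255.224.0
Wildcard = 255.255.255.255 - subnet mask
255 - 255 = 0
255 - 255 = 0
255 - 224 = 31
255 - 0 = 255
Wildcard: 0.0.31.255


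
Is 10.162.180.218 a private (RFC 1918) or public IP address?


RFC 1918 private ranges:
  10.0.0.0/8 (10.0.0.0 - 10.255.255.255)
  172.16.0.0/12 (172.16.0.0 - 172.31.255.255)
  192.168.0.0/16 (192.168.0.0 - 192.168.255.255)
Private (in 10.0.0.0/8)


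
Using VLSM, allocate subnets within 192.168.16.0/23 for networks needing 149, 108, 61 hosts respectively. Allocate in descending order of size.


149 hosts -> /24 (254 usable): 192.168.16.0/24
108 hosts -> /25 (126 usable): 192.168.17.0/25
61 hosts -> /26 (62 usable): 192.168.17.128/26
Allocation: 192.168.16.0/24 (149 hosts, 254 usable); 192.168.17.0/25 (108 hosts, 126 usable); 192.168.17.128/26 (61 hosts, 62 usable)


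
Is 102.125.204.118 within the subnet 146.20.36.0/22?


Subnet network: 146.20.36.0
Test IP AND mask: 102.125.204.0
No, 102.125.204.118 is not in 146.20.36.0/22


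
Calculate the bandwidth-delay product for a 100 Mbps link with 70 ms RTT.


BDP = bandwidth * RTT
= 100 Mbps * 70 ms
= 100 * 1e6 * 70 / 1000 bits
= 7000000 bits
= 875000 bytes
= 854.4922 KB
BDP = 7000000 bits (875000 bytes)


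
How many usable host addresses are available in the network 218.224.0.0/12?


Host bits = 32 - 12 = 20
Total addresses = 2^20 = 1048576
Usable = total - 2 (network and broadcast)
Usable hosts: 1048574


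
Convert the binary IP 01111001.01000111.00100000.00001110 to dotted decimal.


01111001 = 121
01000111 = 71
00100000 = 32
00001110 = 14
IP: 121.71.32.14


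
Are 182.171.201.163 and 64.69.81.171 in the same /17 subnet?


Mask: 255.255.128.0
182.171.201.163 AND mask = 182.171.128.0
64.69.81.171 AND mask = 64.69.0.0
No, different subnets (182.171.128.0 vs 64.69.0.0)


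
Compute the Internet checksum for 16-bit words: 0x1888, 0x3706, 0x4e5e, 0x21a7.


Sum all words (with carry folding):
+ 0x1888 = 0x1888
+ 0x3706 = 0x4f8e
+ 0x4e5e = 0x9dec
+ 0x21a7 = 0xbf93
One's complement: ~0xbf93
Checksum = 0x406c


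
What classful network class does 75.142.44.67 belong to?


First octet: 75
Binary: 01001011
0xxxxxxx -> Class A (1-126)
Class A, default mask 255.0.0.0 (/8)


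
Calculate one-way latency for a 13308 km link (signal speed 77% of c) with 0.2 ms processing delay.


Speed = 0.77 * 3e5 km/s = 231000 km/s
Propagation delay = 13308 / 231000 = 0.0576 s = 57.6104 ms
Processing delay = 0.2 ms
Total one-way latency = 57.8104 ms


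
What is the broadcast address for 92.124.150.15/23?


Network: 92.124.150.0/23
Host bits = 9
Set all host bits to 1:
Broadcast: 92.124.151.255


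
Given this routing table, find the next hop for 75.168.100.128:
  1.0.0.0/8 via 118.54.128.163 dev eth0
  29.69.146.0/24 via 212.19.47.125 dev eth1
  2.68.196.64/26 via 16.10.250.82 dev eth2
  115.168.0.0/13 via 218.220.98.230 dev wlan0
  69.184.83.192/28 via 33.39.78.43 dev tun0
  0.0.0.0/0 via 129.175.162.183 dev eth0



Longest prefix match for 75.168.100.128:
  /8 1.0.0.0: no
  /24 29.69.146.0: no
  /26 2.68.196.64: no
  /13 115.168.0.0: no
  /28 69.184.83.192: no
  /0 0.0.0.0: MATCH
Selected: next-hop 129.175.162.183 via eth0 (matched /0)


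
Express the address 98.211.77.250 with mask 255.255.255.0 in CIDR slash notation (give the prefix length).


Binary: 11111111.11111111.11111111.00000000
Count leading 1s
Prefix: /24


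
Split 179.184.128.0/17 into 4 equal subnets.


New prefix = 17 + 2 = 19
Each subnet has 8192 addresses
  179.184.128.0/19
  179.184.160.0/19
  179.184.192.0/19
  179.184.224.0/19
Subnets: 179.184.128.0/19, 179.184.160.0/19, 179.184.192.0/19, 179.184.224.0/19


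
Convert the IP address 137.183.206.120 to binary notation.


137 = 10001001
183 = 10110111
206 = 11001110
120 = 01111000
Binary: 10001001.10110111.11001110.01111000


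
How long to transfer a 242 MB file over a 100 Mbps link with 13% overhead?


Effective throughput = 100 * (1 - 13/100) = 87 Mbps
File size in Mb = 242 * 8 = 1936 Mb
Time = 1936 / 87
Time = 22.2529 seconds


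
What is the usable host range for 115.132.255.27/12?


Network: 115.128.0.0
Broadcast: 115.143.255.255
First usable = network + 1
Last usable = broadcast - 1
Range: 115.128.0.1 to 115.143.255.254


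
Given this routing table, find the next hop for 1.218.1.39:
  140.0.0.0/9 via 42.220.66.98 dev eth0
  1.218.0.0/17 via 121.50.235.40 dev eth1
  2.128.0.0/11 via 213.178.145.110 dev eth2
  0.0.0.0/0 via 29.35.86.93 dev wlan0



Longest prefix match for 1.218.1.39:
  /9 140.0.0.0: no
  /17 1.218.0.0: MATCH
  /11 2.128.0.0: no
  /0 0.0.0.0: MATCH
Selected: next-hop 121.50.235.40 via eth1 (matched /17)


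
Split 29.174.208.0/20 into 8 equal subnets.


New prefix = 20 + 3 = 23
Each subnet has 512 addresses
  29.174.208.0/23
  29.174.210.0/23
  29.174.212.0/23
  29.174.214.0/23
  29.174.216.0/23
  29.174.218.0/23
  29.174.220.0/23
  29.174.222.0/23
Subnets: 29.174.208.0/23, 29.174.210.0/23, 29.174.212.0/23, 29.174.214.0/23, 29.174.216.0/23, 29.174.218.0/23, 29.174.220.0/23, 29.174.222.0/23


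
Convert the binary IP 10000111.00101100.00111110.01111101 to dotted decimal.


10000111 = 135
00101100 = 44
00111110 = 62
01111101 = 125
IP: 135.44.62.125


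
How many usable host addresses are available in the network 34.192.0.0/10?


Host bits = 32 - 10 = 22
Total addresses = 2^22 = 4194304
Usable = total - 2 (network and broadcast)
Usable hosts: 4194302


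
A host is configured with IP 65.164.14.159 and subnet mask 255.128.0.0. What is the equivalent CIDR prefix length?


Binary: 11111111.10000000.00000000.00000000
Count leading 1s
Prefix: /9


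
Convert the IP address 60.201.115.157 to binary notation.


60 = 00111100
201 = 11001001
115 = 01110011
157 = 10011101
Binary: 00111100.11001001.01110011.10011101


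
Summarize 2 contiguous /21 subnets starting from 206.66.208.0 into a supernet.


Original prefix: /21
Number of subnets: 2 = 2^1
New prefix = 21 - 1 = 20
Supernet: 206.66.208.0/20


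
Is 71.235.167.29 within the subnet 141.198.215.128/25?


Subnet network: 141.198.215.128
Test IP AND mask: 71.235.167.0
No, 71.235.167.29 is not in 141.198.215.128/25


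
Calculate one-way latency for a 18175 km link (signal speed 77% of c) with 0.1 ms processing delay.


Speed = 0.77 * 3e5 km/s = 231000 km/s
Propagation delay = 18175 / 231000 = 0.0787 s = 78.6797 ms
Processing delay = 0.1 ms
Total one-way latency = 78.7797 ms


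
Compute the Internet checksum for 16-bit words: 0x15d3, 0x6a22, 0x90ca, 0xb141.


Sum all words (with carry folding):
+ 0x15d3 = 0x15d3
+ 0x6a22 = 0x7ff5
+ 0x90ca = 0x10c0
+ 0xb141 = 0xc201
One's complement: ~0xc201
Checksum = 0x3dfe


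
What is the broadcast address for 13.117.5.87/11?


Network: 13.96.0.0/11
Host bits = 21
Set all host bits to 1:
Broadcast: 13.127.255.255


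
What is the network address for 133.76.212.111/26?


IP:   10000101.01001100.11010100.01101111
Mask: 11111111.11111111.11111111.11000000
AND operation:
Net:  10000101.01001100.11010100.01000000
Network: 133.76.212.64/26


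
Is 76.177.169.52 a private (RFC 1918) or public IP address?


RFC 1918 private ranges:
  10.0.0.0/8 (10.0.0.0 - 10.255.255.255)
  172.16.0.0/12 (172.16.0.0 - 172.31.255.255)
  192.168.0.0/16 (192.168.0.0 - 192.168.255.255)
Public (not in any RFC 1918 range)


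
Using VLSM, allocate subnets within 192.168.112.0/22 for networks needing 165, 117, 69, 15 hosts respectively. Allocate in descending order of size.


165 hosts -> /24 (254 usable): 192.168.112.0/24
117 hosts -> /25 (126 usable): 192.168.113.0/25
69 hosts -> /25 (126 usable): 192.168.113.128/25
15 hosts -> /27 (30 usable): 192.168.114.0/27
Allocation: 192.168.112.0/24 (165 hosts, 254 usable); 192.168.113.0/25 (117 hosts, 126 usable); 192.168.113.128/25 (69 hosts, 126 usable); 192.168.114.0/27 (15 hosts, 30 usable)


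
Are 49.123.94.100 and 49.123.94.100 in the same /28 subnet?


Mask: 255.255.255.240
49.123.94.100 AND mask = 49.123.94.96
49.123.94.100 AND mask = 49.123.94.96
Yes, same subnet (49.123.94.96)


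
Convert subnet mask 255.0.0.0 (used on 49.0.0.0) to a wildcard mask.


Subnet mask: 255.0.0.0
Wildcard = 255.255.255.255 - subnet mask
255 - 255 = 0
255 - 0 = 255
255 - 0 = 255
255 - 0 = 255
Wildcard: 0.255.255.255


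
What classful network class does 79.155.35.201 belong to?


First octet: 79
Binary: 01001111
0xxxxxxx -> Class A (1-126)
Class A, default mask 255.0.0.0 (/8)


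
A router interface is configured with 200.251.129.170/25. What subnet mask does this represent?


/25 means 25 network bits, 7 host bits
Binary: 11111111111111111111111110000000
Mask: 255.255.255.128


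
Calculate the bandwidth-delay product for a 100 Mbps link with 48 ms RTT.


BDP = bandwidth * RTT
= 100 Mbps * 48 ms
= 100 * 1e6 * 48 / 1000 bits
= 4800000 bits
= 600000 bytes
= 585.9375 KB
BDP = 4800000 bits (600000 bytes)


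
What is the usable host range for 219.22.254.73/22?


Network: 219.22.252.0
Broadcast: 219.22.255.255
First usable = network + 1
Last usable = broadcast - 1
Range: 219.22.252.1 to 219.22.255.254


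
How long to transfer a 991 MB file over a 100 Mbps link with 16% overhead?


Effective throughput = 100 * (1 - 16/100) = 84 Mbps
File size in Mb = 991 * 8 = 7928 Mb
Time = 7928 / 84
Time = 94.381 seconds


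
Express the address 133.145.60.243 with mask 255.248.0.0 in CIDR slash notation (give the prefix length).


Binary: 11111111.11111000.00000000.00000000
Count leading 1s
Prefix: /13


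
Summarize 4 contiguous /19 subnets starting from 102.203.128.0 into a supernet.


Original prefix: /19
Number of subnets: 4 = 2^2
New prefix = 19 - 2 = 17
Supernet: 102.203.128.0/17


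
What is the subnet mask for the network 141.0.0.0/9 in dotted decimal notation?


/9 means 9 network bits, 23 host bits
Binary: 11111111100000000000000000000000
Mask: 255.128.0.0


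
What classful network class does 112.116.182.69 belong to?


First octet: 112
Binary: 01110000
0xxxxxxx -> Class A (1-126)
Class A, default mask 255.0.0.0 (/8)


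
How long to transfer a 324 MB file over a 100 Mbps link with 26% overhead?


Effective throughput = 100 * (1 - 26/100) = 74 Mbps
File size in Mb = 324 * 8 = 2592 Mb
Time = 2592 / 74
Time = 35.027 seconds


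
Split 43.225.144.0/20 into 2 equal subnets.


New prefix = 20 + 1 = 21
Each subnet has 2048 addresses
  43.225.144.0/21
  43.225.152.0/21
Subnets: 43.225.144.0/21, 43.225.152.0/21


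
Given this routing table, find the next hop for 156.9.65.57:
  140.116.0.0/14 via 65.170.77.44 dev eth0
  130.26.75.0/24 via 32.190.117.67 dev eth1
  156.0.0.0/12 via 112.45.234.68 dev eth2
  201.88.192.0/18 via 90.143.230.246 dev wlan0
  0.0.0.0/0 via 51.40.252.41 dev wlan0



Longest prefix match for 156.9.65.57:
  /14 140.116.0.0: no
  /24 130.26.75.0: no
  /12 156.0.0.0: MATCH
  /18 201.88.192.0: no
  /0 0.0.0.0: MATCH
Selected: next-hop 112.45.234.68 via eth2 (matched /12)


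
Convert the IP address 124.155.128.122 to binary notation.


124 = 01111100
155 = 10011011
128 = 10000000
122 = 01111010
Binary: 01111100.10011011.10000000.01111010


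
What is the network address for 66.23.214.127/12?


IP:   01000010.00010111.11010110.01111111
Mask: 11111111.11110000.00000000.00000000
AND operation:
Net:  01000010.00010000.00000000.00000000
Network: 66.16.0.0/12


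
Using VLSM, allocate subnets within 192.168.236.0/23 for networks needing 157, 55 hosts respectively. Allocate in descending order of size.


157 hosts -> /24 (254 usable): 192.168.236.0/24
55 hosts -> /26 (62 usable): 192.168.237.0/26
Allocation: 192.168.236.0/24 (157 hosts, 254 usable); 192.168.237.0/26 (55 hosts, 62 usable)


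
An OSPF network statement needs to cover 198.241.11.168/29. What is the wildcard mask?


Subnet mask: 255.255.255.248
Wildcard = 255.255.255.255 - subnet mask
255 - 255 = 0
255 - 255 = 0
255 - 255 = 0
255 - 248 = 7
Wildcard: 0.0.0.7


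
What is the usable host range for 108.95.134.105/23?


Network: 108.95.134.0
Broadcast: 108.95.135.255
First usable = network + 1
Last usable = broadcast - 1
Range: 108.95.134.1 to 108.95.135.254


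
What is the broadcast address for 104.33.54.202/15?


Network: 104.32.0.0/15
Host bits = 17
Set all host bits to 1:
Broadcast: 104.33.255.255


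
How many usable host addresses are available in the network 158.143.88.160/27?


Host bits = 32 - 27 = 5
Total addresses = 2^5 = 32
Usable = total - 2 (network and broadcast)
Usable hosts: 30


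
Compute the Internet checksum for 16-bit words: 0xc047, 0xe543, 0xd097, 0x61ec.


Sum all words (with carry folding):
+ 0xc047 = 0xc047
+ 0xe543 = 0xa58b
+ 0xd097 = 0x7623
+ 0x61ec = 0xd80f
One's complement: ~0xd80f
Checksum = 0x27f0


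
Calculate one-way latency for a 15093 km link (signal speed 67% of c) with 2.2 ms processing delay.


Speed = 0.67 * 3e5 km/s = 201000 km/s
Propagation delay = 15093 / 201000 = 0.0751 s = 75.0896 ms
Processing delay = 2.2 ms
Total one-way latency = 77.2896 ms


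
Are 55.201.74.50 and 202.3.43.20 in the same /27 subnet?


Mask: 255.255.255.224
55.201.74.50 AND mask = 55.201.74.32
202.3.43.20 AND mask = 202.3.43.0
No, different subnets (55.201.74.32 vs 202.3.43.0)


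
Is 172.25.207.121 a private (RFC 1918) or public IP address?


RFC 1918 private ranges:
  10.0.0.0/8 (10.0.0.0 - 10.255.255.255)
  172.16.0.0/12 (172.16.0.0 - 172.31.255.255)
  192.168.0.0/16 (192.168.0.0 - 192.168.255.255)
Private (in 172.16.0.0/12)


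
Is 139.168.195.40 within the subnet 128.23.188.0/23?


Subnet network: 128.23.188.0
Test IP AND mask: 139.168.194.0
No, 139.168.195.40 is not in 128.23.188.0/23


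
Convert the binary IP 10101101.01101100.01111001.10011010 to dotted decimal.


10101101 = 173
01101100 = 108
01111001 = 121
10011010 = 154
IP: 173.108.121.154


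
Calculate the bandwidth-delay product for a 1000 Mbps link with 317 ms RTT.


BDP = bandwidth * RTT
= 1000 Mbps * 317 ms
= 1000 * 1e6 * 317 / 1000 bits
= 317000000 bits
= 39625000 bytes
= 38696.2891 KB
BDP = 317000000 bits (39625000 bytes)


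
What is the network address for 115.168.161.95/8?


IP:   01110011.10101000.10100001.01011111
Mask: 11111111.00000000.00000000.00000000
AND operation:
Net:  01110011.00000000.00000000.00000000
Network: 115.0.0.0/8
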